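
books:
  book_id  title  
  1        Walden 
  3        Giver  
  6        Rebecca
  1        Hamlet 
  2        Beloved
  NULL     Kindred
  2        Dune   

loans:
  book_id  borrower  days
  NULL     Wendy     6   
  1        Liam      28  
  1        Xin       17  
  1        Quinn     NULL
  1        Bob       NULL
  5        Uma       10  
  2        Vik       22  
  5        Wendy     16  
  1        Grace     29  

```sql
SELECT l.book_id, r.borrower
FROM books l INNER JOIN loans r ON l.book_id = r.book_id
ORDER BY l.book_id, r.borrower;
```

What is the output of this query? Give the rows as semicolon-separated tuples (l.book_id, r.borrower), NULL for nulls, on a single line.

INNER JOIN keeps only pairs where the ON condition holds.
Matching on l.book_id = r.book_id. A NULL in a compared column never satisfies the condition.
- l (book_id=1) pairs with 5 row(s) of r.
- l (book_id=3) has no partner → excluded.
- l (book_id=6) has no partner → excluded.
- l (book_id=1) pairs with 5 row(s) of r.
- l (book_id=2) pairs with 1 row(s) of r.
- l (book_id=NULL) has no partner → excluded.
- l (book_id=2) pairs with 1 row(s) of r.

(1, Bob); (1, Bob); (1, Grace); (1, Grace); (1, Liam); (1, Liam); (1, Quinn); (1, Quinn); (1, Xin); (1, Xin); (2, Vik); (2, Vik)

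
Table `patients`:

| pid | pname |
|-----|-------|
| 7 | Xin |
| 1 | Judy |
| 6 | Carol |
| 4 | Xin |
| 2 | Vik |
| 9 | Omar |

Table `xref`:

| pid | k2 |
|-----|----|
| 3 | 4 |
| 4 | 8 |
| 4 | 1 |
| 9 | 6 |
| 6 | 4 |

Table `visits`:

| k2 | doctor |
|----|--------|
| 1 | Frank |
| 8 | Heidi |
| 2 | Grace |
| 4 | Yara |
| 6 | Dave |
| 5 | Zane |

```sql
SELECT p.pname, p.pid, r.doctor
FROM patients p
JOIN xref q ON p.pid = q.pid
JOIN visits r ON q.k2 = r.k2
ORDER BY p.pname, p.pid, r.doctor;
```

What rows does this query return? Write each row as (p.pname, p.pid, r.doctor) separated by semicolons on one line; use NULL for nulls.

(Carol, 6, Yara); (Omar, 9, Dave); (Xin, 4, Frank); (Xin, 4, Heidi)

Joins associate left-to-right: patients INNER JOIN xref on pid gives 4 intermediate row(s).
Then INNER JOIN `visits r` on k2: keep only rows whose q.k2 appears in r.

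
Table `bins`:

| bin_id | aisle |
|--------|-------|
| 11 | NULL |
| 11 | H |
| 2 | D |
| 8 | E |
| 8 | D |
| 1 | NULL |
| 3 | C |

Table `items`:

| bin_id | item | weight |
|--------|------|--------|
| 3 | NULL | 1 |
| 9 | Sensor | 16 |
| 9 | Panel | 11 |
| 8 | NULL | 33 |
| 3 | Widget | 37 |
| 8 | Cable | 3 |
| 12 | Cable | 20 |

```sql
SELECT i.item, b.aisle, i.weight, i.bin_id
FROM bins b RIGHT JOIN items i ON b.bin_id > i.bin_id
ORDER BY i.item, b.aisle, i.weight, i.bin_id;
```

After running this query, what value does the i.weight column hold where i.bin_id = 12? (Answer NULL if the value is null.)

RIGHT JOIN keeps every row from `items`; unmatched rows get NULL for `bins`'s columns.
Matching on b.bin_id > i.bin_id.
- b row (bin_id=11): matches 6 i row(s) → 6 output row(s).
- b row (bin_id=11): matches 6 i row(s) → 6 output row(s).
- b row (bin_id=2): no match.
- b row (bin_id=8): matches 2 i row(s) → 2 output row(s).
- b row (bin_id=8): matches 2 i row(s) → 2 output row(s).
- b row (bin_id=1): no match.
- b row (bin_id=3): no match.
- 1 i row(s) had no b match → kept, b columns NULL.

20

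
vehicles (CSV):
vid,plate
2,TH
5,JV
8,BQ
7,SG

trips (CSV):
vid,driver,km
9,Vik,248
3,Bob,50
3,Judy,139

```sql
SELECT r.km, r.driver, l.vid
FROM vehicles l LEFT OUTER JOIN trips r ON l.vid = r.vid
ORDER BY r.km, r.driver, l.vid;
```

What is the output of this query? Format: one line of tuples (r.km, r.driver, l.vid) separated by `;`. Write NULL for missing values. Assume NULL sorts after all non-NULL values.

(NULL, NULL, 2); (NULL, NULL, 5); (NULL, NULL, 7); (NULL, NULL, 8)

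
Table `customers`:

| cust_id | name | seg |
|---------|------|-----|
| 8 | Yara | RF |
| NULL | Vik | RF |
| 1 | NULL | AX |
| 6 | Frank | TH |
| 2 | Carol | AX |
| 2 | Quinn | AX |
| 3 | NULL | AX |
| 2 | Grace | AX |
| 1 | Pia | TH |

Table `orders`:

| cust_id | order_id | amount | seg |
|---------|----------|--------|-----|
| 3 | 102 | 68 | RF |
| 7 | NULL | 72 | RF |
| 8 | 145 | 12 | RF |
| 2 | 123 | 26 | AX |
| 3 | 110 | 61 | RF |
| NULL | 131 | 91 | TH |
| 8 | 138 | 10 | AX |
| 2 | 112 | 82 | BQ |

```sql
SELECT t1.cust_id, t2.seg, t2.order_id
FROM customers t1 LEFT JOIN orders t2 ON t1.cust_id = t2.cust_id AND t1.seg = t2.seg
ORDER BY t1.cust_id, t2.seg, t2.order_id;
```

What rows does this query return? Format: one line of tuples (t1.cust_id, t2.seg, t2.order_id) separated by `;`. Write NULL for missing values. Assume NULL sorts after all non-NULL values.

(1, NULL, NULL); (1, NULL, NULL); (2, AX, 123); (2, AX, 123); (2, AX, 123); (3, NULL, NULL); (6, NULL, NULL); (8, RF, 145); (NULL, NULL, NULL)

LEFT JOIN keeps every row from `customers`; unmatched rows get NULL for `orders`'s columns.
Matching on t1.cust_id = t2.cust_id AND t1.seg = t2.seg. A NULL in a compared column never satisfies the condition.
- cust_id=8, seg=RF: 1 matching t2 row(s), so 1 row(s) emitted.
- cust_id=NULL, seg=RF: no t2 row matches, row kept with t2 columns NULL.
- cust_id=1, seg=AX: no t2 row matches, row kept with t2 columns NULL.
- cust_id=6, seg=TH: no t2 row matches, row kept with t2 columns NULL.
- cust_id=2, seg=AX: 1 matching t2 row(s), so 1 row(s) emitted.
- cust_id=2, seg=AX: 1 matching t2 row(s), so 1 row(s) emitted.
- cust_id=3, seg=AX: no t2 row matches, row kept with t2 columns NULL.
- cust_id=2, seg=AX: 1 matching t2 row(s), so 1 row(s) emitted.
- cust_id=1, seg=TH: no t2 row matches, row kept with t2 columns NULL.
After projecting and ordering:
t1.cust_id | t2.seg | t2.order_id
1 | NULL | NULL
1 | NULL | NULL
2 | AX | 123
2 | AX | 123
2 | AX | 123
3 | NULL | NULL
6 | NULL | NULL
8 | RF | 145
NULL | NULL | NULL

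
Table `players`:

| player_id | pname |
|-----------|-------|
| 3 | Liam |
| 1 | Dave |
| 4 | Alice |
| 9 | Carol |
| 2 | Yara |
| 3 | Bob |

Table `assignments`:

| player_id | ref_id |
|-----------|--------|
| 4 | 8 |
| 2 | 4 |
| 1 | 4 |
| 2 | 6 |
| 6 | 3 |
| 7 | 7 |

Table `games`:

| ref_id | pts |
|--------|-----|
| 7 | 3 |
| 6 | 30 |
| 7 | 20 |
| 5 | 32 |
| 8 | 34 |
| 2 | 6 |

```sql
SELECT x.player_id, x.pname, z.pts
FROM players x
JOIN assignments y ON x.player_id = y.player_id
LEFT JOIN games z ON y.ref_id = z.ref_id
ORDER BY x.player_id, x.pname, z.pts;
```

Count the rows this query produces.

Joins associate left-to-right: players INNER JOIN assignments on player_id gives 4 intermediate row(s).
Then LEFT JOIN `games z` on ref_id: each of those 4 rows is kept; rows whose y.ref_id has no match in z get NULL for z's columns.
Result: 4 row(s).

4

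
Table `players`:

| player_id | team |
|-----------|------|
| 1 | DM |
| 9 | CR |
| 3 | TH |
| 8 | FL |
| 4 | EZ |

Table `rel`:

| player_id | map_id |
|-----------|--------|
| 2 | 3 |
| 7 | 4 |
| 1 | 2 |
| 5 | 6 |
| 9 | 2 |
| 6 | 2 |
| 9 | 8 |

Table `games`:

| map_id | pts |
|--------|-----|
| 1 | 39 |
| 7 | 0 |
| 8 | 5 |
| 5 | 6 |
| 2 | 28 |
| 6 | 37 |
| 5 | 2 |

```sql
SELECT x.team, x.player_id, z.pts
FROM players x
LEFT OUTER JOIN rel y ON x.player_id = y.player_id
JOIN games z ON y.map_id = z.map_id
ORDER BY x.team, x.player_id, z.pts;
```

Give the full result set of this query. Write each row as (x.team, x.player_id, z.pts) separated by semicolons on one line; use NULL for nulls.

(CR, 9, 5); (CR, 9, 28); (DM, 1, 28)

Joins associate left-to-right: players LEFT JOIN rel on player_id gives 6 intermediate row(s).
Then INNER JOIN `games z` on map_id: keep only rows whose y.map_id appears in z.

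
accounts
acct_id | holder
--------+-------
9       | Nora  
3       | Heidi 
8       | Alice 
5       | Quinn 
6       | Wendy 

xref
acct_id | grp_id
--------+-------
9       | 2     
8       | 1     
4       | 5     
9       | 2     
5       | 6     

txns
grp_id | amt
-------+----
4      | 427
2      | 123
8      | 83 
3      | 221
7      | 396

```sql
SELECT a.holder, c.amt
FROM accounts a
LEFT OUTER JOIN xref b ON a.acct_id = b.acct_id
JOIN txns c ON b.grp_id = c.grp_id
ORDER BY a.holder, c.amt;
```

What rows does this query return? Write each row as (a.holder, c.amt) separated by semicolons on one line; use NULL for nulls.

(Nora, 123); (Nora, 123)

Evaluate left to right. First `accounts a LEFT JOIN xref b` on acct_id: 6 row(s).
Then INNER JOIN `txns c` on grp_id: keep only rows whose b.grp_id appears in c.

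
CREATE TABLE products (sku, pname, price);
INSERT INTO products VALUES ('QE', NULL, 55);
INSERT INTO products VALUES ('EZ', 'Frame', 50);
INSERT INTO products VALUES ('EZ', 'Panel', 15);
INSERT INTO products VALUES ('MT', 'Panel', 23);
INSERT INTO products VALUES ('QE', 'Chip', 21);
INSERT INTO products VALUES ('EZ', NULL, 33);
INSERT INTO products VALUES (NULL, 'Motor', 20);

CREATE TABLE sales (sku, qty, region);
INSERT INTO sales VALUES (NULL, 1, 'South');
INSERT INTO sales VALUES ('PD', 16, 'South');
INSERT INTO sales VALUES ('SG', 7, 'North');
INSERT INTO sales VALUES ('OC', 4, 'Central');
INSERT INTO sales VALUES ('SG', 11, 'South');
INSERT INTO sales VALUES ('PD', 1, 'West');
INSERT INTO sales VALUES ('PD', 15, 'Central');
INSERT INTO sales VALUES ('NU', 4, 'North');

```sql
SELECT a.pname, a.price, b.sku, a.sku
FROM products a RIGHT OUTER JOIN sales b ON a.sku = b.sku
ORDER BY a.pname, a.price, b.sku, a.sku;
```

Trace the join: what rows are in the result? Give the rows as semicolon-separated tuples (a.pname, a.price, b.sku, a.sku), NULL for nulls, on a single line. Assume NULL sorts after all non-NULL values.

RIGHT JOIN keeps every row from `sales`; unmatched rows get NULL for `products`'s columns.
Matching on a.sku = b.sku. A NULL in a compared column never satisfies the condition.
- sku=QE: no matching b row.
- sku=EZ: no matching b row.
- sku=EZ: no matching b row.
- sku=MT: no matching b row.
- sku=QE: no matching b row.
- sku=EZ: no matching b row.
- sku=NULL: no matching b row.
- 8 b row(s) had no a match → kept, a columns NULL.
After projecting and ordering:
a.pname | a.price | b.sku | a.sku
NULL | NULL | NU | NULL
NULL | NULL | OC | NULL
NULL | NULL | PD | NULL
NULL | NULL | PD | NULL
NULL | NULL | PD | NULL
NULL | NULL | SG | NULL
NULL | NULL | SG | NULL
NULL | NULL | NULL | NULL

(NULL, NULL, NU, NULL); (NULL, NULL, OC, NULL); (NULL, NULL, PD, NULL); (NULL, NULL, PD, NULL); (NULL, NULL, PD, NULL); (NULL, NULL, SG, NULL); (NULL, NULL, SG, NULL); (NULL, NULL, NULL, NULL)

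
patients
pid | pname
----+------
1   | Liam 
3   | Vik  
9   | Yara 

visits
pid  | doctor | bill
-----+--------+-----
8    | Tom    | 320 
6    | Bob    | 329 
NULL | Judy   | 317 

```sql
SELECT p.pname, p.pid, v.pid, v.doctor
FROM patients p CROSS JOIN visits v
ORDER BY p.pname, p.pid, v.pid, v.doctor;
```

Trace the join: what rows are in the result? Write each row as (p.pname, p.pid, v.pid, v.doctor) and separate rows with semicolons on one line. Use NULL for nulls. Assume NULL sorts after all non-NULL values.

CROSS JOIN pairs every row of `patients` with every row of `visits`: 3 × 3 = 9 rows.
After projecting and ordering:
p.pname | p.pid | v.pid | v.doctor
Liam | 1 | 6 | Bob
Liam | 1 | 8 | Tom
Liam | 1 | NULL | Judy
Vik | 3 | 6 | Bob
Vik | 3 | 8 | Tom
Vik | 3 | NULL | Judy
Yara | 9 | 6 | Bob
Yara | 9 | 8 | Tom
Yara | 9 | NULL | Judy

(Liam, 1, 6, Bob); (Liam, 1, 8, Tom); (Liam, 1, NULL, Judy); (Vik, 3, 6, Bob); (Vik, 3, 8, Tom); (Vik, 3, NULL, Judy); (Yara, 9, 6, Bob); (Yara, 9, 8, Tom); (Yara, 9, NULL, Judy)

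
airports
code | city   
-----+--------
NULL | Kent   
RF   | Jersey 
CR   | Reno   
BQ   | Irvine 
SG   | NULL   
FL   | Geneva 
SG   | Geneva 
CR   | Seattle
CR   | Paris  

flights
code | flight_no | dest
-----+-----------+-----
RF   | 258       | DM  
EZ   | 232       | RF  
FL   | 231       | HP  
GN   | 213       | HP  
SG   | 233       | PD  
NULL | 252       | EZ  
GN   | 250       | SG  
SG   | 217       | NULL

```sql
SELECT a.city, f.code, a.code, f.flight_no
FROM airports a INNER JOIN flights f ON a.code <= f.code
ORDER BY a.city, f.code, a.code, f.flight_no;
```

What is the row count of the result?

INNER JOIN keeps only pairs where the ON condition holds.
Matching on a.code <= f.code. A NULL in a compared column never satisfies the condition.
- code=NULL: no matching f row, dropped.
- code=RF: 3 matching f row(s), so 3 row(s) emitted.
- code=CR: 7 matching f row(s), so 7 row(s) emitted.
- code=BQ: 7 matching f row(s), so 7 row(s) emitted.
- code=SG: 2 matching f row(s), so 2 row(s) emitted.
- code=FL: 6 matching f row(s), so 6 row(s) emitted.
- code=SG: 2 matching f row(s), so 2 row(s) emitted.
- code=CR: 7 matching f row(s), so 7 row(s) emitted.
- code=CR: 7 matching f row(s), so 7 row(s) emitted.
Total: 41 rows.

41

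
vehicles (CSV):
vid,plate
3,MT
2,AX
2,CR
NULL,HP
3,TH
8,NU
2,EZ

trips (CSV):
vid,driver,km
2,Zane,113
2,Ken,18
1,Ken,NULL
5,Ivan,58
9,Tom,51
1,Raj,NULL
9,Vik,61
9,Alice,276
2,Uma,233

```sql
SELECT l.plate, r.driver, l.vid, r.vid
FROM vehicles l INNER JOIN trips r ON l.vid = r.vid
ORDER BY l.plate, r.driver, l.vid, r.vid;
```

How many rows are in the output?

INNER JOIN keeps only pairs where the ON condition holds.
Matching on l.vid = r.vid. A NULL in a compared column never satisfies the condition.
Matched pairs: 9.
Total: 9 rows.

9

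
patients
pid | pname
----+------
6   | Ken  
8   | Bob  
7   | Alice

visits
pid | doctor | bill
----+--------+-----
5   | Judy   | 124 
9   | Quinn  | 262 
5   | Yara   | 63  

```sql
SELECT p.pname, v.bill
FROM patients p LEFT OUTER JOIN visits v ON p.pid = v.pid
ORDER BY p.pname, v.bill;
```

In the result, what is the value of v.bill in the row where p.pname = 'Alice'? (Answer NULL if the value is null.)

NULL

LEFT JOIN keeps every row from `patients`; unmatched rows get NULL for `visits`'s columns.
Matching on p.pid = v.pid.
- p[0] pid=6 → no match; kept with NULLs on the v side.
- p[1] pid=8 → no match; kept with NULLs on the v side.
- p[2] pid=7 → no match; kept with NULLs on the v side.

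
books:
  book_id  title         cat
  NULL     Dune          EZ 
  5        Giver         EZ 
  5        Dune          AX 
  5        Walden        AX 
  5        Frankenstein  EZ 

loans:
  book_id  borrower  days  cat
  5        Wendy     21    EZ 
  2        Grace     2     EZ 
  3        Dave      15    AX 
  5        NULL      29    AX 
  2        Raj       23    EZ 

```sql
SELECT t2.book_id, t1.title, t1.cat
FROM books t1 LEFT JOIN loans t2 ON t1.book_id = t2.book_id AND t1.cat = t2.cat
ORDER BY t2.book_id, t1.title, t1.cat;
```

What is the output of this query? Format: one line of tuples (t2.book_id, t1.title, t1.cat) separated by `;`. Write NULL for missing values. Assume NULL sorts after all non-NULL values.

LEFT JOIN keeps every row from `books`; unmatched rows get NULL for `loans`'s columns.
Matching on t1.book_id = t2.book_id AND t1.cat = t2.cat. A NULL in a compared column never satisfies the condition.
- t1 row (book_id=NULL, cat=EZ): no match → kept, t2 columns NULL.
- t1 row (book_id=5, cat=EZ): matches 1 t2 row(s) → 1 output row(s).
- t1 row (book_id=5, cat=AX): matches 1 t2 row(s) → 1 output row(s).
- t1 row (book_id=5, cat=AX): matches 1 t2 row(s) → 1 output row(s).
- t1 row (book_id=5, cat=EZ): matches 1 t2 row(s) → 1 output row(s).
After projecting and ordering:
t2.book_id | t1.title | t1.cat
5 | Dune | AX
5 | Frankenstein | EZ
5 | Giver | EZ
5 | Walden | AX
NULL | Dune | EZ

(5, Dune, AX); (5, Frankenstein, EZ); (5, Giver, EZ); (5, Walden, AX); (NULL, Dune, EZ)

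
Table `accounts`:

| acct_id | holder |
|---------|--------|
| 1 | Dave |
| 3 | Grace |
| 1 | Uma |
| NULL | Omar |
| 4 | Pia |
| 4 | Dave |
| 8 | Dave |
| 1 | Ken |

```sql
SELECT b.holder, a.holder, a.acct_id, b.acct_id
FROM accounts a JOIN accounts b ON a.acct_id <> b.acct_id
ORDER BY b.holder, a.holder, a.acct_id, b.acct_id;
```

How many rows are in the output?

34

INNER JOIN keeps only pairs where the ON condition holds.
Matching on a.acct_id <> b.acct_id. A NULL in a compared column never satisfies the condition.
Matched pairs: 34.
Total: 34 rows.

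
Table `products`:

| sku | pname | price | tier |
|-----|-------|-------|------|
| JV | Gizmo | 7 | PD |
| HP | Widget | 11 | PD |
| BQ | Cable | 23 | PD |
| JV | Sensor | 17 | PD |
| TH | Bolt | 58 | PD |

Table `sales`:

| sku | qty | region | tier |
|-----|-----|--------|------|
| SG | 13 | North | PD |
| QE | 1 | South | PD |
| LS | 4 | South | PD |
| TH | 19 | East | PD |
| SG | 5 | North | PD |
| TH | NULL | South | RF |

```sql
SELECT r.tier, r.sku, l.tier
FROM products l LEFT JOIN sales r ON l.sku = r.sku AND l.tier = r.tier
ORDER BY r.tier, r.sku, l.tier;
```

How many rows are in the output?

5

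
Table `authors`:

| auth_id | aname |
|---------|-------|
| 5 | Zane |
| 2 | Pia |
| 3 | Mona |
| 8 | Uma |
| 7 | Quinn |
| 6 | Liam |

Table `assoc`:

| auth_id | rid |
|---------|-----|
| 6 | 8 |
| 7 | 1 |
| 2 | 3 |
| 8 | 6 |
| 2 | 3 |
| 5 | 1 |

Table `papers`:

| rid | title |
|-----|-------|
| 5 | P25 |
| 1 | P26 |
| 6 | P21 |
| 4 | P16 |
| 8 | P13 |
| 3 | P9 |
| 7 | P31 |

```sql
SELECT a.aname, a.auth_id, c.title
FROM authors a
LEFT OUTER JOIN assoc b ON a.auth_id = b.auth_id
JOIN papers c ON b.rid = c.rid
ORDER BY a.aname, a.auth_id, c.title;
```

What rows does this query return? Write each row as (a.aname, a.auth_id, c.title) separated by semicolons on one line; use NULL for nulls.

(Liam, 6, P13); (Pia, 2, P9); (Pia, 2, P9); (Quinn, 7, P26); (Uma, 8, P21); (Zane, 5, P26)

Joins associate left-to-right: authors LEFT JOIN assoc on auth_id gives 7 intermediate row(s).
Then INNER JOIN `papers c` on rid: keep only rows whose b.rid appears in c.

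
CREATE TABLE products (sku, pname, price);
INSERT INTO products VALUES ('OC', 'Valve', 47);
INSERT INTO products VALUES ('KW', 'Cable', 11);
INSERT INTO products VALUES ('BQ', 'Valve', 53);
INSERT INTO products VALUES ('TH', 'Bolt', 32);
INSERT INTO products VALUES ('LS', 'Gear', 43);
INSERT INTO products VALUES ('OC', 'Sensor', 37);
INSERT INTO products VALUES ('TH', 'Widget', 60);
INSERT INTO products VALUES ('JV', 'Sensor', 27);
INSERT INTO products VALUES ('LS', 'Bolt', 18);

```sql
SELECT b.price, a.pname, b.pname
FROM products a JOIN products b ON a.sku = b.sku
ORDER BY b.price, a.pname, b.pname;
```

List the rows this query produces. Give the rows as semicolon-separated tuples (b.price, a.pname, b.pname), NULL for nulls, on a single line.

INNER JOIN keeps only pairs where the ON condition holds.
Matching on a.sku = b.sku.
- sku=OC: 2 matching b row(s), so 2 row(s) emitted.
- sku=KW: 1 matching b row(s), so 1 row(s) emitted.
- sku=BQ: 1 matching b row(s), so 1 row(s) emitted.
- sku=TH: 2 matching b row(s), so 2 row(s) emitted.
- sku=LS: 2 matching b row(s), so 2 row(s) emitted.
- sku=OC: 2 matching b row(s), so 2 row(s) emitted.
- sku=TH: 2 matching b row(s), so 2 row(s) emitted.
- sku=JV: 1 matching b row(s), so 1 row(s) emitted.
- sku=LS: 2 matching b row(s), so 2 row(s) emitted.

(11, Cable, Cable); (18, Bolt, Bolt); (18, Gear, Bolt); (27, Sensor, Sensor); (32, Bolt, Bolt); (32, Widget, Bolt); (37, Sensor, Sensor); (37, Valve, Sensor); (43, Bolt, Gear); (43, Gear, Gear); (47, Sensor, Valve); (47, Valve, Valve); (53, Valve, Valve); (60, Bolt, Widget); (60, Widget, Widget)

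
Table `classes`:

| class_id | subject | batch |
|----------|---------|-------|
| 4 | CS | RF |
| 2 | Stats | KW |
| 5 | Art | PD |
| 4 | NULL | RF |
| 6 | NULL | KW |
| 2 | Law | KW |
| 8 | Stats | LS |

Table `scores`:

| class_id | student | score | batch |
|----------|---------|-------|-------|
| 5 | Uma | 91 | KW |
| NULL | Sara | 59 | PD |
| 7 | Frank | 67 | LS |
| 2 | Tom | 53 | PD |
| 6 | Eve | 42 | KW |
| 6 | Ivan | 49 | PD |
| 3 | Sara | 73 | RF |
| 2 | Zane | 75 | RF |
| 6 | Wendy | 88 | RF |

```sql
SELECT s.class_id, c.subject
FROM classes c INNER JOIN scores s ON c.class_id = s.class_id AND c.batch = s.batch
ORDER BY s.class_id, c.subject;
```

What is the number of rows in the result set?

1

INNER JOIN keeps only pairs where the ON condition holds.
Matching on c.class_id = s.class_id AND c.batch = s.batch. A NULL in a compared column never satisfies the condition.
- class_id=4, batch=RF: no matching s row, dropped.
- class_id=2, batch=KW: no matching s row, dropped.
- class_id=5, batch=PD: no matching s row, dropped.
- class_id=4, batch=RF: no matching s row, dropped.
- class_id=6, batch=KW: 1 matching s row(s), so 1 row(s) emitted.
- class_id=2, batch=KW: no matching s row, dropped.
- class_id=8, batch=LS: no matching s row, dropped.
Total: 1 rows.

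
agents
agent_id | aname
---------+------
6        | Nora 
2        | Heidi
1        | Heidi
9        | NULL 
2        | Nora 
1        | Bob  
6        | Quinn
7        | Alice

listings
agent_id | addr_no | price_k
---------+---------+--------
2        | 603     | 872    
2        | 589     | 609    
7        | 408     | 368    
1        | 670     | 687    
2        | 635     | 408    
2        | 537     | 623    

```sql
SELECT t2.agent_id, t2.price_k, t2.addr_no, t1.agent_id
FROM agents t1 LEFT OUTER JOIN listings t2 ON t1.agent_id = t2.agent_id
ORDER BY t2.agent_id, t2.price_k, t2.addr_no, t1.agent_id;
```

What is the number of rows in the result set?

LEFT JOIN keeps every row from `agents`; unmatched rows get NULL for `listings`'s columns.
Matching on t1.agent_id = t2.agent_id.
Matched pairs: 11; unmatched t1 rows kept: 3.
Total: 11 matched + 3 padded = 14 rows.

14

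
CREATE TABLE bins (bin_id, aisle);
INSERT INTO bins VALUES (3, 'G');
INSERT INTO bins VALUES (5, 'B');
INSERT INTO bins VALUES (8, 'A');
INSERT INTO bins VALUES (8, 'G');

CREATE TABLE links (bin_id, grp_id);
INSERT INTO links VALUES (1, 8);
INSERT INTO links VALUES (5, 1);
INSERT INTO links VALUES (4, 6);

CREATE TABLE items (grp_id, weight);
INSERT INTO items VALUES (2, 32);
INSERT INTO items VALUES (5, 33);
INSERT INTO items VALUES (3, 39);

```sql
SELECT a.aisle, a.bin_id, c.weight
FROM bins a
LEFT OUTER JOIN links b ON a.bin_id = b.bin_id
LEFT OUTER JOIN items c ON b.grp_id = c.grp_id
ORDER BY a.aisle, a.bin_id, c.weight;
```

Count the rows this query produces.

4

Step 1 — a LEFT JOIN b on bin_id → 4 row(s).
Then LEFT JOIN `items c` on grp_id: each of those 4 rows is kept; rows whose b.grp_id has no match in c get NULL for c's columns.
Result: 4 row(s).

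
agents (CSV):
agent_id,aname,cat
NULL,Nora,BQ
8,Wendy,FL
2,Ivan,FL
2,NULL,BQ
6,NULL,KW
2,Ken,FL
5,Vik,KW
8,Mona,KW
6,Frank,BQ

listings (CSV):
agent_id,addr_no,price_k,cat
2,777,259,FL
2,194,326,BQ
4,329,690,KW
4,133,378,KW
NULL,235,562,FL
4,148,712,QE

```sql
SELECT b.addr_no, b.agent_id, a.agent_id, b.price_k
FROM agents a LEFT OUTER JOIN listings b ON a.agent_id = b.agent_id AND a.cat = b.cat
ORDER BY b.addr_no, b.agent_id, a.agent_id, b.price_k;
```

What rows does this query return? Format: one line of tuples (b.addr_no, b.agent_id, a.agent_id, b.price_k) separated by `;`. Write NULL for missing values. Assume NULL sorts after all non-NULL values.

(194, 2, 2, 326); (777, 2, 2, 259); (777, 2, 2, 259); (NULL, NULL, 5, NULL); (NULL, NULL, 6, NULL); (NULL, NULL, 6, NULL); (NULL, NULL, 8, NULL); (NULL, NULL, 8, NULL); (NULL, NULL, NULL, NULL)

LEFT JOIN keeps every row from `agents`; unmatched rows get NULL for `listings`'s columns.
Matching on a.agent_id = b.agent_id AND a.cat = b.cat. A NULL in a compared column never satisfies the condition.
Matched pairs: 3; unmatched a rows kept: 6.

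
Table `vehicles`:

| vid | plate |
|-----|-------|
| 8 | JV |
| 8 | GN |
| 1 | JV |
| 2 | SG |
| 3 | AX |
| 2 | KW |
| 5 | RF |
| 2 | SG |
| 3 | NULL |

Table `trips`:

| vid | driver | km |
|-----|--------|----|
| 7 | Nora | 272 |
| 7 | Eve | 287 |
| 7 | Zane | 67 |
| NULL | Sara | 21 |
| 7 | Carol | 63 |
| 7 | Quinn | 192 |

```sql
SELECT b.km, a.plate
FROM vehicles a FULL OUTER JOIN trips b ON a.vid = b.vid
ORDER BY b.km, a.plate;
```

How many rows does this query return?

FULL OUTER JOIN keeps every row from both sides; unmatched rows get NULL for the other side's columns.
Matching on a.vid = b.vid. A NULL in a compared column never satisfies the condition.
- a (vid=8) has no partner → padded with NULL.
- a (vid=8) has no partner → padded with NULL.
- a (vid=1) has no partner → padded with NULL.
- a (vid=2) has no partner → padded with NULL.
- a (vid=3) has no partner → padded with NULL.
- a (vid=2) has no partner → padded with NULL.
- a (vid=5) has no partner → padded with NULL.
- a (vid=2) has no partner → padded with NULL.
- a (vid=3) has no partner → padded with NULL.
- 6 row(s) from b found no a partner → padded with NULL.
Total: 0 matched + 15 padded = 15 rows.

15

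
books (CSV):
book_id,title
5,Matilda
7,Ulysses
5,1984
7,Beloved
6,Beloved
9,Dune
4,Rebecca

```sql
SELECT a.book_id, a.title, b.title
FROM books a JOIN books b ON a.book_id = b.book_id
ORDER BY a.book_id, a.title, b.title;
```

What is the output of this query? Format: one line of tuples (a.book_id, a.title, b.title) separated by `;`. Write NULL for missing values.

(4, Rebecca, Rebecca); (5, 1984, 1984); (5, 1984, Matilda); (5, Matilda, 1984); (5, Matilda, Matilda); (6, Beloved, Beloved); (7, Beloved, Beloved); (7, Beloved, Ulysses); (7, Ulysses, Beloved); (7, Ulysses, Ulysses); (9, Dune, Dune)

INNER JOIN keeps only pairs where the ON condition holds.
Matching on a.book_id = b.book_id.
Matched pairs: 11.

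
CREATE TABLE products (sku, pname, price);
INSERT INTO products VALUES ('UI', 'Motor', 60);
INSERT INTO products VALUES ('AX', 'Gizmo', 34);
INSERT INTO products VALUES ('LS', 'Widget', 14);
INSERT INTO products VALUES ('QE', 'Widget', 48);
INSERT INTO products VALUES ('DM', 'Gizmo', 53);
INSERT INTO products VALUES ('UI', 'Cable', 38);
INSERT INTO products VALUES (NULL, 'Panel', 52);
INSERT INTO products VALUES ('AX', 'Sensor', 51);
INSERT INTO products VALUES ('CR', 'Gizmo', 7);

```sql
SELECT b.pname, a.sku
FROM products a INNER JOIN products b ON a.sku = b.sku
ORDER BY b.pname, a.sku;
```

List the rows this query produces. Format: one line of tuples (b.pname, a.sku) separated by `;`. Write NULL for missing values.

(Cable, UI); (Cable, UI); (Gizmo, AX); (Gizmo, AX); (Gizmo, CR); (Gizmo, DM); (Motor, UI); (Motor, UI); (Sensor, AX); (Sensor, AX); (Widget, LS); (Widget, QE)

INNER JOIN keeps only pairs where the ON condition holds.
Matching on a.sku = b.sku. A NULL in a compared column never satisfies the condition.
Matched pairs: 12.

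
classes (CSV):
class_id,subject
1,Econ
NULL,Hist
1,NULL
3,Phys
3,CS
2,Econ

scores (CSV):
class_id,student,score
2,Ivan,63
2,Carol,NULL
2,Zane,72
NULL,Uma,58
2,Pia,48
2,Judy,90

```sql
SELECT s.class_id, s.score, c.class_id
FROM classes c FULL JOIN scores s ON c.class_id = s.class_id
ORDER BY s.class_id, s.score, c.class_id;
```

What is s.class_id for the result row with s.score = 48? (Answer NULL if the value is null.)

FULL OUTER JOIN keeps every row from both sides; unmatched rows get NULL for the other side's columns.
Matching on c.class_id = s.class_id. A NULL in a compared column never satisfies the condition.
Matched pairs: 5; unmatched c rows kept: 5; unmatched s rows kept: 1.

2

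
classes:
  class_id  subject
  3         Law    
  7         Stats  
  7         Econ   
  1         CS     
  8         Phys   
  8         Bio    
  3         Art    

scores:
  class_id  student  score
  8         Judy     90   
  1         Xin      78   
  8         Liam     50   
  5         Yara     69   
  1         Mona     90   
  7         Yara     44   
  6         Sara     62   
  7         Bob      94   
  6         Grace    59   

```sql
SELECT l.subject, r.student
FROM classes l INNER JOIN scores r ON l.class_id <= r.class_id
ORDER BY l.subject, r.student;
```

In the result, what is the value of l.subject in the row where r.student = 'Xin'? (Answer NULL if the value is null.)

CS

INNER JOIN keeps only pairs where the ON condition holds.
Matching on l.class_id <= r.class_id.
- l row (class_id=3): matches 7 r row(s) → 7 output row(s).
- l row (class_id=7): matches 4 r row(s) → 4 output row(s).
- l row (class_id=7): matches 4 r row(s) → 4 output row(s).
- l row (class_id=1): matches 9 r row(s) → 9 output row(s).
- l row (class_id=8): matches 2 r row(s) → 2 output row(s).
- l row (class_id=8): matches 2 r row(s) → 2 output row(s).
- l row (class_id=3): matches 7 r row(s) → 7 output row(s).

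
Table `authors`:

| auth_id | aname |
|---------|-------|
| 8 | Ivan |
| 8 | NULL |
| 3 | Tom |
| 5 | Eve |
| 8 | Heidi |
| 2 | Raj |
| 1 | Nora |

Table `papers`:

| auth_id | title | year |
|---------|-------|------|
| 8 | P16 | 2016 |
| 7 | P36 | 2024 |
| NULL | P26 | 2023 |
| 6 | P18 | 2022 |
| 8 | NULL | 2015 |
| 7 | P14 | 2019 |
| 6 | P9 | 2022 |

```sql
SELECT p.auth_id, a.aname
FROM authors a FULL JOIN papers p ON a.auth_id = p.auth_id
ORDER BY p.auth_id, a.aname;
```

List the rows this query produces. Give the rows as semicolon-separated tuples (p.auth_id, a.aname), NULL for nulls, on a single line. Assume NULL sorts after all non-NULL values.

FULL OUTER JOIN keeps every row from both sides; unmatched rows get NULL for the other side's columns.
Matching on a.auth_id = p.auth_id. A NULL in a compared column never satisfies the condition.
Matched pairs: 6; unmatched a rows kept: 4; unmatched p rows kept: 5.

(6, NULL); (6, NULL); (7, NULL); (7, NULL); (8, Heidi); (8, Heidi); (8, Ivan); (8, Ivan); (8, NULL); (8, NULL); (NULL, Eve); (NULL, Nora); (NULL, Raj); (NULL, Tom); (NULL, NULL)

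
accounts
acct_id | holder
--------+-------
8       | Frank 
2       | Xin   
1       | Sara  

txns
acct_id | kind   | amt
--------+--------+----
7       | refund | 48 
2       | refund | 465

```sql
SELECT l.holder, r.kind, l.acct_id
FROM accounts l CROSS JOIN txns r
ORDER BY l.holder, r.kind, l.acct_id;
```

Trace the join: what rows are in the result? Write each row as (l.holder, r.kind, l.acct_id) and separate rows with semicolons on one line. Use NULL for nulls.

CROSS JOIN pairs every row of `accounts` with every row of `txns`: 3 × 2 = 6 rows.
After projecting and ordering:
l.holder | r.kind | l.acct_id
Frank | refund | 8
Frank | refund | 8
Sara | refund | 1
Sara | refund | 1
Xin | refund | 2
Xin | refund | 2

(Frank, refund, 8); (Frank, refund, 8); (Sara, refund, 1); (Sara, refund, 1); (Xin, refund, 2); (Xin, refund, 2)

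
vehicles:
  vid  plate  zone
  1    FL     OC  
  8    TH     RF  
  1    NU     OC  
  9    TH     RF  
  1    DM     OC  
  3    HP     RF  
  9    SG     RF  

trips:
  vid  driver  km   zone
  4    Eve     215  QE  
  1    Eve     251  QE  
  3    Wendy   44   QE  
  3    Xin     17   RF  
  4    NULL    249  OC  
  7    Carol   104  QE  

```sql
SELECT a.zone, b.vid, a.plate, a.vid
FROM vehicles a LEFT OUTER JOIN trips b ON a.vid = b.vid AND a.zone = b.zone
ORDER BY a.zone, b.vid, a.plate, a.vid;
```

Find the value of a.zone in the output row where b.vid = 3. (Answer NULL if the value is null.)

RF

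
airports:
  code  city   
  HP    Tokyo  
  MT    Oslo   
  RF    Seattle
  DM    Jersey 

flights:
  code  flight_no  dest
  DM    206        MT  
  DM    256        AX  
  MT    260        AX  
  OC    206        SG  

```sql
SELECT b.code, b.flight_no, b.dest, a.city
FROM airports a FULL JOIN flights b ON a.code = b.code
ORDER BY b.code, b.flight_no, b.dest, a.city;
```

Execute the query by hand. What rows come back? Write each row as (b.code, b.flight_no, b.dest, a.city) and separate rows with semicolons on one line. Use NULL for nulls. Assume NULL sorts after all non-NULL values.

(DM, 206, MT, Jersey); (DM, 256, AX, Jersey); (MT, 260, AX, Oslo); (OC, 206, SG, NULL); (NULL, NULL, NULL, Seattle); (NULL, NULL, NULL, Tokyo)

FULL OUTER JOIN keeps every row from both sides; unmatched rows get NULL for the other side's columns.
Matching on a.code = b.code.
Matched pairs: 3; unmatched a rows kept: 2; unmatched b rows kept: 1.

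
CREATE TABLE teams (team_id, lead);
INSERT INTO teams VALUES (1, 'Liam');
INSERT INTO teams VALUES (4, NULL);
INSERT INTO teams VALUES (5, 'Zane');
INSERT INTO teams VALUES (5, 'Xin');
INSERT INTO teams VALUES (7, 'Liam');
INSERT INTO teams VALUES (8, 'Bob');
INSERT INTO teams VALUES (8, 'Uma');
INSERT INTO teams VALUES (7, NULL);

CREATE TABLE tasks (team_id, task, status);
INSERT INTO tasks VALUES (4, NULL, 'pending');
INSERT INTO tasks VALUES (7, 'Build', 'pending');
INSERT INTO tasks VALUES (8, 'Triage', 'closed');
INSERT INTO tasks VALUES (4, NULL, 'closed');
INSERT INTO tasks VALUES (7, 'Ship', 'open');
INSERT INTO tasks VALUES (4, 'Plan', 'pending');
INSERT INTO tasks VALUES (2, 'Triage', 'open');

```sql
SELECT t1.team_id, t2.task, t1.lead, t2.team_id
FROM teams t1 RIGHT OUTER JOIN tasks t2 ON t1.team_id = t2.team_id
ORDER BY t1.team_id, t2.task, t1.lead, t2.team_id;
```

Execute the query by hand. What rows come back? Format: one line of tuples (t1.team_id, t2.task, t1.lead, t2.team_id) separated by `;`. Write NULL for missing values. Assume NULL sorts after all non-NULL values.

(4, Plan, NULL, 4); (4, NULL, NULL, 4); (4, NULL, NULL, 4); (7, Build, Liam, 7); (7, Build, NULL, 7); (7, Ship, Liam, 7); (7, Ship, NULL, 7); (8, Triage, Bob, 8); (8, Triage, Uma, 8); (NULL, Triage, NULL, 2)

RIGHT JOIN keeps every row from `tasks`; unmatched rows get NULL for `teams`'s columns.
Matching on t1.team_id = t2.team_id.
- t1[0] team_id=1 → no match.
- t1[1] team_id=4 → 3 match(es) in t2 → 3 row(s).
- t1[2] team_id=5 → no match.
- t1[3] team_id=5 → no match.
- t1[4] team_id=7 → 2 match(es) in t2 → 2 row(s).
- t1[5] team_id=8 → 1 match(es) in t2 → 1 row(s).
- t1[6] team_id=8 → 1 match(es) in t2 → 1 row(s).
- t1[7] team_id=7 → 2 match(es) in t2 → 2 row(s).
- plus 1 unmatched t2 row(s), each kept with NULL t1 columns.
After projecting and ordering:
t1.team_id | t2.task | t1.lead | t2.team_id
4 | Plan | NULL | 4
4 | NULL | NULL | 4
4 | NULL | NULL | 4
7 | Build | Liam | 7
7 | Build | NULL | 7
7 | Ship | Liam | 7
7 | Ship | NULL | 7
8 | Triage | Bob | 8
8 | Triage | Uma | 8
NULL | Triage | NULL | 2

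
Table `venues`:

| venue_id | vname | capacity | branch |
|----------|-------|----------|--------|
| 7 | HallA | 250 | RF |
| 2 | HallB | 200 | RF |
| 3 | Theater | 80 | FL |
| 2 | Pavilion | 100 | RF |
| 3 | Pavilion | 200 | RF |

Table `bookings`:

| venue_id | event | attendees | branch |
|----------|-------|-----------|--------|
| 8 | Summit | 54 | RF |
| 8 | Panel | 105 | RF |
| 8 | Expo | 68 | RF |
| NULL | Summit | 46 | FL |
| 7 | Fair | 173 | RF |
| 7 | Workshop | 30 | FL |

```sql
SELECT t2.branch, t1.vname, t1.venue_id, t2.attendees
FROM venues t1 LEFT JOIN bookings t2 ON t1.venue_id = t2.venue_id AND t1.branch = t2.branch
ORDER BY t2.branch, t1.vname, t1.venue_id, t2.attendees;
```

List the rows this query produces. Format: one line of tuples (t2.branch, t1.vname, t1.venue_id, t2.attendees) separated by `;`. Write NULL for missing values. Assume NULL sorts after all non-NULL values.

(RF, HallA, 7, 173); (NULL, HallB, 2, NULL); (NULL, Pavilion, 2, NULL); (NULL, Pavilion, 3, NULL); (NULL, Theater, 3, NULL)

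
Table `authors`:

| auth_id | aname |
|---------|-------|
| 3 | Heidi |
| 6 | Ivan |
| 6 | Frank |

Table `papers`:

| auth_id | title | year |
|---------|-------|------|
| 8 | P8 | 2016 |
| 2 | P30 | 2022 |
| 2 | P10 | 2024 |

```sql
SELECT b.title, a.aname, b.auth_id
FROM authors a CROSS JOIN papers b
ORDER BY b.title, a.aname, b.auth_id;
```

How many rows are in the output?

9

CROSS JOIN pairs every row of `authors` with every row of `papers`: 3 × 3 = 9 rows.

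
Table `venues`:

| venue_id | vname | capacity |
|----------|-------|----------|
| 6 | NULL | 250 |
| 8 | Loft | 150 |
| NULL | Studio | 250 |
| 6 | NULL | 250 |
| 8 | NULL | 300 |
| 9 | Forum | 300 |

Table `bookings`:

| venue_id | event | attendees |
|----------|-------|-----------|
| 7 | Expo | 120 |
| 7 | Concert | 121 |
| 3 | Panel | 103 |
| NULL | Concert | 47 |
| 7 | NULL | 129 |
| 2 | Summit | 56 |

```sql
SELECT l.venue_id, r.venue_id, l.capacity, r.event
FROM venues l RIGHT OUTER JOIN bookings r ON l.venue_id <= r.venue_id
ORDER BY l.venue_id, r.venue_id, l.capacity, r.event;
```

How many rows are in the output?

9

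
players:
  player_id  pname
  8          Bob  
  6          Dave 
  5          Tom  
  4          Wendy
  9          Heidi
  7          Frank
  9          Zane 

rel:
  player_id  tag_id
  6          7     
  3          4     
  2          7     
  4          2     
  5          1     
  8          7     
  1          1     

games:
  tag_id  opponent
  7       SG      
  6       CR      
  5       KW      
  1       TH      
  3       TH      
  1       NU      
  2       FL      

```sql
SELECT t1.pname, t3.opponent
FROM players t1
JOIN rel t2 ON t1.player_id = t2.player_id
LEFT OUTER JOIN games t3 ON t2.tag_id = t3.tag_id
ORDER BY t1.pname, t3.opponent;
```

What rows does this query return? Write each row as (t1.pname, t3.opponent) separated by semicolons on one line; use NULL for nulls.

(Bob, SG); (Dave, SG); (Tom, NU); (Tom, TH); (Wendy, FL)

Step 1 — t1 INNER JOIN t2 on player_id → 4 row(s).
Then LEFT JOIN `games t3` on tag_id: each of those 4 rows is kept; rows whose t2.tag_id has no match in t3 get NULL for t3's columns.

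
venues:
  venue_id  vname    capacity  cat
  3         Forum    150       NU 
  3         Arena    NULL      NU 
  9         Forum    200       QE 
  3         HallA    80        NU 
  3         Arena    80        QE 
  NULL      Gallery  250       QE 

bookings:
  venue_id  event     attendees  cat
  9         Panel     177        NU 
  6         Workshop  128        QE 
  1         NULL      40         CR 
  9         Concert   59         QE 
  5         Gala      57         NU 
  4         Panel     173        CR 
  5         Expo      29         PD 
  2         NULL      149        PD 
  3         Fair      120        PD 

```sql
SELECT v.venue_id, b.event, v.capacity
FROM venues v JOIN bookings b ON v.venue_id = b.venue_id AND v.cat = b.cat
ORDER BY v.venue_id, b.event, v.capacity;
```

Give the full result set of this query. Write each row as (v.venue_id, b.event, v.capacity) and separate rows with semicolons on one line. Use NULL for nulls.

(9, Concert, 200)

INNER JOIN keeps only pairs where the ON condition holds.
Matching on v.venue_id = b.venue_id AND v.cat = b.cat. A NULL in a compared column never satisfies the condition.
- v[0] venue_id=3, cat=NU → no match; dropped.
- v[1] venue_id=3, cat=NU → no match; dropped.
- v[2] venue_id=9, cat=QE → 1 match(es) in b → 1 row(s).
- v[3] venue_id=3, cat=NU → no match; dropped.
- v[4] venue_id=3, cat=QE → no match; dropped.
- v[5] venue_id=NULL, cat=QE → no match; dropped.
After projecting and ordering:
v.venue_id | b.event | v.capacity
9 | Concert | 200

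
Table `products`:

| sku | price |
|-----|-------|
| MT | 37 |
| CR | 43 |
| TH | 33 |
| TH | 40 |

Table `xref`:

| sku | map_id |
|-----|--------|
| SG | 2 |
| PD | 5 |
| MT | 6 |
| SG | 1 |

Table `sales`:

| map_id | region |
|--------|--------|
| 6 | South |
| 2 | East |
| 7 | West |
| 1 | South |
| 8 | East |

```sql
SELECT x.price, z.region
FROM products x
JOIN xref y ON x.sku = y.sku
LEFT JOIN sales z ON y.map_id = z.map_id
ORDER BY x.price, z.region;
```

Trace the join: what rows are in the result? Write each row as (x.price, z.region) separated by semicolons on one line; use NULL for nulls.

Joins associate left-to-right: products INNER JOIN xref on sku gives 1 intermediate row(s).
Then LEFT JOIN `sales z` on map_id: each of those 1 rows is kept; rows whose y.map_id has no match in z get NULL for z's columns.

(37, South)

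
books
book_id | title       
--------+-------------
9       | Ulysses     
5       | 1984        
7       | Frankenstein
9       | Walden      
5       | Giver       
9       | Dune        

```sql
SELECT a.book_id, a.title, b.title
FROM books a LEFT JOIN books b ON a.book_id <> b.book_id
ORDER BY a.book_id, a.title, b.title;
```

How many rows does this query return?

22

LEFT JOIN keeps every row from `books a`; unmatched rows get NULL for `books b`'s columns.
Matching on a.book_id <> b.book_id.
- a row (book_id=9): matches 3 b row(s) → 3 output row(s).
- a row (book_id=5): matches 4 b row(s) → 4 output row(s).
- a row (book_id=7): matches 5 b row(s) → 5 output row(s).
- a row (book_id=9): matches 3 b row(s) → 3 output row(s).
- a row (book_id=5): matches 4 b row(s) → 4 output row(s).
- a row (book_id=9): matches 3 b row(s) → 3 output row(s).
Total: 22 rows.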